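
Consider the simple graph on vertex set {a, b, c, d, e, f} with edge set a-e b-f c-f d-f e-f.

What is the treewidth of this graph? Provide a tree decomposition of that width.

Treewidth 1.
One such decomposition:
Bags: B1 = {e, f}  B2 = {d, f}  B3 = {b, f}  B4 = {c, f}  B5 = {a, e}
Tree: B1–B2, B1–B3, B1–B4, B1–B5

The largest bag has 2 vertices, giving width 1; this decomposition certifies tw(G) ≤ 1. Any graph with an edge has treewidth ≥ 1, and G has the edge e–f. Combining the bounds, tw(G) = 1.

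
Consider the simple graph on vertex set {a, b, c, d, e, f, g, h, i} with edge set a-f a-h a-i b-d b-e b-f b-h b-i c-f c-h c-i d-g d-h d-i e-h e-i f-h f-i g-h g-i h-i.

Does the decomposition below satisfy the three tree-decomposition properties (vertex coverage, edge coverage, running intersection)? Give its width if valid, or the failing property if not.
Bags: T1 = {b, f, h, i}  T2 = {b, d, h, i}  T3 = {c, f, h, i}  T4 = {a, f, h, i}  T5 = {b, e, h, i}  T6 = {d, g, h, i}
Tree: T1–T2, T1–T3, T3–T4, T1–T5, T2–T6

Yes; width 3.

Vertex coverage: the bags together contain {a, b, c, d, e, f, g, h, i}, the full vertex set. Edge coverage: each edge of G has both endpoints in at least one bag. Running intersection: for every vertex, the bags containing it form a connected subtree. All three properties hold, so this is a valid tree decomposition of width max|bag| − 1 = 3, and hence tw(G) ≤ 3.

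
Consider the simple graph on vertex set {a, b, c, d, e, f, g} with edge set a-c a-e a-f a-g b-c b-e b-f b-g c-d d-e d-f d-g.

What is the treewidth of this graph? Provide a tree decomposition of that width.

Each bag holds 4 vertices, so the decomposition has width 3, which upper-bounds the treewidth. For the lower bound: the 4 vertex sets {c,d}, {a,g}, {b}, {e} are disjoint, each induces a connected subgraph, and every pair is joined by at least one edge of G. Contracting each set to a single vertex therefore yields K_{4} as a minor, and since treewidth is minor-monotone, tw(G) ≥ tw(K_{4}) = 3. Combining the bounds, tw(G) = 3.

Treewidth 3.
One optimal decomposition is:
Bags: B1 = {a, b, c, d}  B2 = {a, b, d, g}  B3 = {a, b, d, e}  B4 = {a, b, d, f}
Tree: B1–B2, B2–B3, B3–B4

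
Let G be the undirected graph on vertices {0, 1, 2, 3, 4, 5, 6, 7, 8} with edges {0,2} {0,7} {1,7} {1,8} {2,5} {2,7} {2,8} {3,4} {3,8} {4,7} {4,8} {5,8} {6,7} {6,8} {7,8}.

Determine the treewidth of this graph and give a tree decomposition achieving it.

Treewidth 2.
Bags: B1 = {6, 7, 8}  B2 = {1, 7, 8}  B3 = {2, 7, 8}  B4 = {0, 2, 7}  B5 = {2, 5, 8}  B6 = {4, 7, 8}  B7 = {3, 4, 8}
Tree: B1–B2, B1–B3, B3–B4, B3–B5, B2–B6, B6–B7

The largest bag has 3 vertices, giving width 2; this decomposition certifies tw(G) ≤ 2. On the other hand G contains the 3-clique {0, 2, 7}. A clique must lie in a single bag of any decomposition, so no decomposition can have width below 2. The upper and lower bounds meet at 2, so that is the treewidth.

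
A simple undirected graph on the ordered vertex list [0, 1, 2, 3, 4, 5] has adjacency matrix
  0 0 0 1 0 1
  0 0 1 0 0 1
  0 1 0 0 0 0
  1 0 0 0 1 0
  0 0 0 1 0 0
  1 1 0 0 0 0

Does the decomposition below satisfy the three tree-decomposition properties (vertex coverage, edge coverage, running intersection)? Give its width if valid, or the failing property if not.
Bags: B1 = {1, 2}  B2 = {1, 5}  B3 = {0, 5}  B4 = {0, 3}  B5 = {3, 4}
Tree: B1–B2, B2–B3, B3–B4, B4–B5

Every vertex of G appears in some bag (union = {0, 1, 2, 3, 4, 5}); every edge is covered by a bag; and for each vertex v the set of bags containing v is connected in the bag tree. The decomposition is therefore valid. The largest bag has 2 vertices, so the width is 1.

Yes; width 1.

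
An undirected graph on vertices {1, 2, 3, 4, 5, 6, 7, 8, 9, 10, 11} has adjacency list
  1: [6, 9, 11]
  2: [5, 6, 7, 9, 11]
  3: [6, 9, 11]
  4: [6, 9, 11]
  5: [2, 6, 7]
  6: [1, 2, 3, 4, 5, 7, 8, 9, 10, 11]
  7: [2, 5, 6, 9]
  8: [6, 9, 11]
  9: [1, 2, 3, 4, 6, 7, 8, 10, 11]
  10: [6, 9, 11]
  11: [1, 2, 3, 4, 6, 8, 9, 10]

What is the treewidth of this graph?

3

A width-3 tree decomposition is:
Bags: B1 = {6, 8, 9, 11}  B2 = {4, 6, 9, 11}  B3 = {2, 6, 9, 11}  B4 = {3, 6, 9, 11}  B5 = {2, 6, 7, 9}  B6 = {6, 9, 10, 11}  B7 = {1, 6, 9, 11}  B8 = {2, 5, 6, 7}
Tree: B1–B2, B1–B3, B1–B4, B3–B5, B1–B6, B6–B7, B5–B8
The largest bag has 4 vertices, giving width 3; this decomposition certifies tw(G) ≤ 3. For the lower bound, the 4 vertices {1, 6, 9, 11} are pairwise adjacent, and any tree decomposition puts a clique entirely inside one bag — forcing width ≥ 3. Hence tw(G) = 3 exactly.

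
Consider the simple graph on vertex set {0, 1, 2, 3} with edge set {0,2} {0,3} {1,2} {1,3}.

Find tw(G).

2

A width-2 tree decomposition is:
Bags: B1 = {0, 2, 3}  B2 = {1, 2, 3}
Tree: B1–B2
The largest bag has 3 vertices, giving width 2; this decomposition certifies tw(G) ≤ 2. Since 3–0–2–1–3 is a cycle in G, G is not acyclic. Forests are exactly the graphs of treewidth ≤ 1, so tw(G) ≥ 2. Hence tw(G) = 2 exactly.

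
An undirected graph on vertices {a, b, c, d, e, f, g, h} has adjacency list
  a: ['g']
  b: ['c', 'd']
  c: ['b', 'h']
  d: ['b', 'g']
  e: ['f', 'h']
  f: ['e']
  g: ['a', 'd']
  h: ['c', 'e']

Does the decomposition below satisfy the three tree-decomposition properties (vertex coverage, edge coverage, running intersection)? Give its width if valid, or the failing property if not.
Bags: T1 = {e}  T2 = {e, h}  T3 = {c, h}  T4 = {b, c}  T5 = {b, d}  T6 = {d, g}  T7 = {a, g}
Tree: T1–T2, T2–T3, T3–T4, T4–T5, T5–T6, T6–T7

A tree decomposition must satisfy three properties: every vertex lies in some bag; for every edge, both endpoints lie together in some bag; and for every vertex, the bags containing it form a connected subtree. Here vertex f appears in no bag, so the decomposition is invalid.

No — vertex f appears in no bag.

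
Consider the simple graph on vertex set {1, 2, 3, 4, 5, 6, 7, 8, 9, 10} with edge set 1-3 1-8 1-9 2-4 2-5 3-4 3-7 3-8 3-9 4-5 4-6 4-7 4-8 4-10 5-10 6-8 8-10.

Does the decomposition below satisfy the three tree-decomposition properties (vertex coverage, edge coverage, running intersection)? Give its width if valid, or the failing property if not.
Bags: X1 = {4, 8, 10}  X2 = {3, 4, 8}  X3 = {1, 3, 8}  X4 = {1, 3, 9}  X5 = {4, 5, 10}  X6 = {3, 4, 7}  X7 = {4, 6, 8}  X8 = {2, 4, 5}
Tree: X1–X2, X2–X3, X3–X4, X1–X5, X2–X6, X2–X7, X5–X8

Yes; width 2.

Vertex coverage: the bags together contain {1, 2, 3, 4, 5, 6, 7, 8, 9, 10}, the full vertex set. Edge coverage: each edge of G has both endpoints in at least one bag. Running intersection: for every vertex, the bags containing it form a connected subtree. All three properties hold, so this is a valid tree decomposition of width max|bag| − 1 = 2, and hence tw(G) ≤ 2.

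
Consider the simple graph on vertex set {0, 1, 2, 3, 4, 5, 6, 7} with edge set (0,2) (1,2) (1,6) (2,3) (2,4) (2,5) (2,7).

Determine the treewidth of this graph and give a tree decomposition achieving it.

Each bag holds 2 vertices, so the decomposition has width 1, which upper-bounds the treewidth. Any graph with an edge has treewidth ≥ 1, and G has the edge 5–2. The upper and lower bounds meet at 1, so that is the treewidth.

Treewidth 1.
One optimal decomposition is:
Bags: B1 = {2, 5}  B2 = {1, 2}  B3 = {2, 7}  B4 = {2, 4}  B5 = {0, 2}  B6 = {2, 3}  B7 = {1, 6}
Tree: B1–B2, B1–B3, B3–B4, B4–B5, B1–B6, B2–B7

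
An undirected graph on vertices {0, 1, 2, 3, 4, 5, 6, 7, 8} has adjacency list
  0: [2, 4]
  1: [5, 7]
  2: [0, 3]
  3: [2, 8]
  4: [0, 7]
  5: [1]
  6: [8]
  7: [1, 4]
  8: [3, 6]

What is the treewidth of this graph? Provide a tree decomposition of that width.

The largest bag has 2 vertices, giving width 1; this decomposition certifies tw(G) ≤ 1. G has an edge, so its treewidth is at least 1. Combining the bounds, tw(G) = 1.

Treewidth 1.
Bags: B1 = {1, 5}  B2 = {1, 7}  B3 = {4, 7}  B4 = {0, 4}  B5 = {0, 2}  B6 = {2, 3}  B7 = {3, 8}  B8 = {6, 8}
Tree: B1–B2, B2–B3, B3–B4, B4–B5, B5–B6, B6–B7, B7–B8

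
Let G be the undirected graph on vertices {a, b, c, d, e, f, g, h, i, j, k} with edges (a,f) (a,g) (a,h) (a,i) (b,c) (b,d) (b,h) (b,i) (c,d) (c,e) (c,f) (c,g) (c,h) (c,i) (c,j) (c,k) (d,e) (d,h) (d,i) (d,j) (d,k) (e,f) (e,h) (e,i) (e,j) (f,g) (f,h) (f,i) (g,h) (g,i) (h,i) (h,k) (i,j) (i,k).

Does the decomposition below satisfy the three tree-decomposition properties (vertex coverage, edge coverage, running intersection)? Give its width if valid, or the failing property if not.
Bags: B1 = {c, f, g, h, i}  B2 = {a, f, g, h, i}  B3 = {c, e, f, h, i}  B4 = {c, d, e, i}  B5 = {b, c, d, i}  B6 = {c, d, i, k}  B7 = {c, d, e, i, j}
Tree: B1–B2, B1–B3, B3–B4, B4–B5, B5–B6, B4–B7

A tree decomposition must satisfy three properties: every vertex lies in some bag; for every edge, both endpoints lie together in some bag; and for every vertex, the bags containing it form a connected subtree. Here edge (h,d) lies in no bag, so the decomposition is invalid.

No — edge (h,d) lies in no bag.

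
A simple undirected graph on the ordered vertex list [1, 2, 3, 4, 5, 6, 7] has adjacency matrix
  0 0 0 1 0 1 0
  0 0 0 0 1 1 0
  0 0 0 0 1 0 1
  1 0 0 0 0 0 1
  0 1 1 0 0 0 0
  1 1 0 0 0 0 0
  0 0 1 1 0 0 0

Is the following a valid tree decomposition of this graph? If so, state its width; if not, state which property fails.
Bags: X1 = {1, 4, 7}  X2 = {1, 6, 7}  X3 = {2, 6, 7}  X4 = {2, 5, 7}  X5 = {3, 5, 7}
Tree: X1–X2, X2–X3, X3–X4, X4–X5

Yes; width 2.

Vertex coverage: the bags together contain {1, 2, 3, 4, 5, 6, 7}, the full vertex set. Edge coverage: each edge of G has both endpoints in at least one bag. Running intersection: for every vertex, the bags containing it form a connected subtree. All three properties hold, so this is a valid tree decomposition of width max|bag| − 1 = 2, and hence tw(G) ≤ 2.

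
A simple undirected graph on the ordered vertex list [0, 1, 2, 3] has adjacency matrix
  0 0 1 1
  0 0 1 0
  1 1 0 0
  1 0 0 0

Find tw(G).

A width-1 tree decomposition is:
Bags: B1 = {0, 2}  B2 = {0, 3}  B3 = {1, 2}
Tree: B1–B2, B1–B3
Every bag has size at most 2, so the width is 2 − 1 = 1 and tw(G) ≤ 1. Any graph with an edge has treewidth ≥ 1, and G has the edge 2–0. Combining the bounds, tw(G) = 1.

1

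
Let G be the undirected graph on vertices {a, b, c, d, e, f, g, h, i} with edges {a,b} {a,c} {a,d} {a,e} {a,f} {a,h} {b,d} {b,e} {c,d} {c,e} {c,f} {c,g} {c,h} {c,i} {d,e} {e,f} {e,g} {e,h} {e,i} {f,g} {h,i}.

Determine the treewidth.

3

A width-3 tree decomposition is:
Bags: B1 = {a, c, d, e}  B2 = {a, c, e, h}  B3 = {a, c, e, f}  B4 = {a, b, d, e}  B5 = {c, e, h, i}  B6 = {c, e, f, g}
Tree: B1–B2, B1–B3, B1–B4, B2–B5, B3–B6
Every bag has size at most 4, so the width is 4 − 1 = 3 and tw(G) ≤ 3. On the other hand G contains the 4-clique {c, e, f, g}. A clique must lie in a single bag of any decomposition, so no decomposition can have width below 3. Hence tw(G) = 3 exactly.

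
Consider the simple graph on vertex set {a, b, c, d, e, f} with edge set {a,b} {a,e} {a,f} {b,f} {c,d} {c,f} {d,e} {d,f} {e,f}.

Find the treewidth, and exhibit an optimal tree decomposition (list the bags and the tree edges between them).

The largest bag has 3 vertices, giving width 2; this decomposition certifies tw(G) ≤ 2. On the other hand G contains the 3-clique {d, e, f}. A clique must lie in a single bag of any decomposition, so no decomposition can have width below 2. The upper and lower bounds meet at 2, so that is the treewidth.

Treewidth 2.
One such decomposition:
Bags: B1 = {a, b, f}  B2 = {a, e, f}  B3 = {d, e, f}  B4 = {c, d, f}
Tree: B1–B2, B2–B3, B3–B4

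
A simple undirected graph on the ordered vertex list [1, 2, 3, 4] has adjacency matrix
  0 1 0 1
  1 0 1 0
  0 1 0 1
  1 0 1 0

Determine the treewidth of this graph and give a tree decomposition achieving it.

Each bag holds 3 vertices, so the decomposition has width 2, which upper-bounds the treewidth. The edges 2–3–4–1–2 form a cycle, so G is not a tree and its treewidth is at least 2. The upper and lower bounds meet at 2, so that is the treewidth.

Treewidth 2.
One such decomposition:
Bags: B1 = {2, 3, 4}  B2 = {1, 2, 4}
Tree: B1–B2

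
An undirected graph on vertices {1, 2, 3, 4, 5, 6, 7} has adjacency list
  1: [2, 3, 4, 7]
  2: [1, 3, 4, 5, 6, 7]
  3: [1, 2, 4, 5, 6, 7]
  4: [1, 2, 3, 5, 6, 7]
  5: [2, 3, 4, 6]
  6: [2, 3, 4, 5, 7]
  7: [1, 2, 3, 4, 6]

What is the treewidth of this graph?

A width-4 tree decomposition is:
Bags: B1 = {2, 3, 4, 5, 6}  B2 = {2, 3, 4, 6, 7}  B3 = {1, 2, 3, 4, 7}
Tree: B1–B2, B2–B3
The largest bag has 5 vertices, giving width 4; this decomposition certifies tw(G) ≤ 4. For the lower bound, the 5 vertices {1, 2, 3, 4, 7} are pairwise adjacent, and any tree decomposition puts a clique entirely inside one bag — forcing width ≥ 4. The upper and lower bounds meet at 4, so that is the treewidth.

4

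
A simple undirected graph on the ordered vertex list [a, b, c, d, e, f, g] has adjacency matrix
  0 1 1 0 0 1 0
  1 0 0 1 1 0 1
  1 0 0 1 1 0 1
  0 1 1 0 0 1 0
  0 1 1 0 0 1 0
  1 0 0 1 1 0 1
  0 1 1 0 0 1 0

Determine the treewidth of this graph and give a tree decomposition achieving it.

Treewidth 3.
One optimal decomposition is:
Bags: B1 = {b, c, d, f}  B2 = {a, b, c, f}  B3 = {b, c, e, f}  B4 = {b, c, f, g}
Tree: B1–B2, B2–B3, B3–B4

Each bag holds 4 vertices, so the decomposition has width 3, which upper-bounds the treewidth. For the lower bound: the 4 vertex sets {b,d}, {a,c}, {f}, {e} are disjoint, each induces a connected subgraph, and every pair is joined by at least one edge of G. Contracting each set to a single vertex therefore yields K_{4} as a minor, and since treewidth is minor-monotone, tw(G) ≥ tw(K_{4}) = 3. Hence tw(G) = 3 exactly.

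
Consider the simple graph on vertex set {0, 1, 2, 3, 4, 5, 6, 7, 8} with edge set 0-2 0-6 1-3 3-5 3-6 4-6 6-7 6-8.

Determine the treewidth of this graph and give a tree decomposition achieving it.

Treewidth 1.
One such decomposition:
Bags: B1 = {0, 6}  B2 = {3, 6}  B3 = {4, 6}  B4 = {3, 5}  B5 = {1, 3}  B6 = {6, 7}  B7 = {0, 2}  B8 = {6, 8}
Tree: B1–B2, B1–B3, B2–B4, B4–B5, B1–B6, B1–B7, B2–B8

Every bag has size at most 2, so the width is 2 − 1 = 1 and tw(G) ≤ 1. G has an edge, so its treewidth is at least 1. Hence tw(G) = 1 exactly.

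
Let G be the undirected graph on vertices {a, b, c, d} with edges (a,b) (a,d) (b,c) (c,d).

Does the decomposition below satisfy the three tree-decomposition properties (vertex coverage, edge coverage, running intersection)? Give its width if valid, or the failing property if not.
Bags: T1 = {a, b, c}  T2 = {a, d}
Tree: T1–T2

A tree decomposition must satisfy three properties: every vertex lies in some bag; for every edge, both endpoints lie together in some bag; and for every vertex, the bags containing it form a connected subtree. Here edge (c,d) lies in no bag, so the decomposition is invalid.

No — edge (c,d) lies in no bag.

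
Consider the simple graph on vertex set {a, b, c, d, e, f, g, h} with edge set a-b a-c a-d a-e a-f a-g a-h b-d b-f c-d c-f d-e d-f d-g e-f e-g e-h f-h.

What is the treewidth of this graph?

A width-3 tree decomposition is:
Bags: B1 = {a, c, d, f}  B2 = {a, b, d, f}  B3 = {a, d, e, f}  B4 = {a, d, e, g}  B5 = {a, e, f, h}
Tree: B1–B2, B2–B3, B3–B4, B3–B5
The largest bag has 4 vertices, giving width 3; this decomposition certifies tw(G) ≤ 3. For the lower bound, the 4 vertices {a, d, e, g} are pairwise adjacent, and any tree decomposition puts a clique entirely inside one bag — forcing width ≥ 3. Combining the bounds, tw(G) = 3.

3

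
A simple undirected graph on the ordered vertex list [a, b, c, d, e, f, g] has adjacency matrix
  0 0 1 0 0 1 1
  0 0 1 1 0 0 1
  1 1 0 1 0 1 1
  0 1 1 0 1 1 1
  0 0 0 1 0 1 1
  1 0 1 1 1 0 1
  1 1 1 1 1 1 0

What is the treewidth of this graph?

3

A width-3 tree decomposition is:
Bags: B1 = {c, d, f, g}  B2 = {b, c, d, g}  B3 = {a, c, f, g}  B4 = {d, e, f, g}
Tree: B1–B2, B1–B3, B1–B4
Each bag holds 4 vertices, so the decomposition has width 3, which upper-bounds the treewidth. Conversely, {d, e, f, g} is a clique of size 4, and the vertices of any clique must share a bag in every tree decomposition; so some bag has ≥ 4 vertices and tw(G) ≥ 3. Hence tw(G) = 3 exactly.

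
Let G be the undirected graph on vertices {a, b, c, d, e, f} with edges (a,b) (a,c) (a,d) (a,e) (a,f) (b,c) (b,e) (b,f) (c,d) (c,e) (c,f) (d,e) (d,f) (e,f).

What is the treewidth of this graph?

4

A width-4 tree decomposition is:
Bags: B1 = {a, b, c, e, f}  B2 = {a, c, d, e, f}
Tree: B1–B2
Every bag has size at most 5, so the width is 5 − 1 = 4 and tw(G) ≤ 4. On the other hand G contains the 5-clique {a, c, d, e, f}. A clique must lie in a single bag of any decomposition, so no decomposition can have width below 4. Hence tw(G) = 4 exactly.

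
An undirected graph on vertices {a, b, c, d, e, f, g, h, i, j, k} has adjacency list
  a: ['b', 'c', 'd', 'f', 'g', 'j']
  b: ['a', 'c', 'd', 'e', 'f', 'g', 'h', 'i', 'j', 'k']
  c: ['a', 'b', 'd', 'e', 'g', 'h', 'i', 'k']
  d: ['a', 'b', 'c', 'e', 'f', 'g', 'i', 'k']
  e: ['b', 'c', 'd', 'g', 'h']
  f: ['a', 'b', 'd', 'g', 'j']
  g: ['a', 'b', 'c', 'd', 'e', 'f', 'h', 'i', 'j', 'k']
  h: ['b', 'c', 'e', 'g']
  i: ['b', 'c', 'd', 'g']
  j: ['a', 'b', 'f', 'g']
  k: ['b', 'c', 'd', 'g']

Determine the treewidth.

4

A width-4 tree decomposition is:
Bags: B1 = {b, c, d, g, i}  B2 = {a, b, c, d, g}  B3 = {a, b, d, f, g}  B4 = {b, c, d, e, g}  B5 = {b, c, d, g, k}  B6 = {a, b, f, g, j}  B7 = {b, c, e, g, h}
Tree: B1–B2, B2–B3, B1–B4, B2–B5, B3–B6, B4–B7
Each bag holds 5 vertices, so the decomposition has width 4, which upper-bounds the treewidth. Conversely, {b, c, d, e, g} is a clique of size 5, and the vertices of any clique must share a bag in every tree decomposition; so some bag has ≥ 5 vertices and tw(G) ≥ 4. The upper and lower bounds meet at 4, so that is the treewidth.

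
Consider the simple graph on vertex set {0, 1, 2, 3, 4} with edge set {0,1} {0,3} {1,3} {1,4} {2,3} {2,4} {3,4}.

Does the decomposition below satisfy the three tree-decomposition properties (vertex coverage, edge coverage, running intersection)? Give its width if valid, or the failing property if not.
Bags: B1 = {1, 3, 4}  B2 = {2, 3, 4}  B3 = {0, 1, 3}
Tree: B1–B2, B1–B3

Checking the three conditions: (i) the bags cover all of {0, 1, 2, 3, 4}; (ii) for each edge, some bag contains both endpoints; (iii) the bags containing any fixed vertex form a subtree. All hold, so the decomposition is valid with width 3 − 1 = 2.

Yes; width 2.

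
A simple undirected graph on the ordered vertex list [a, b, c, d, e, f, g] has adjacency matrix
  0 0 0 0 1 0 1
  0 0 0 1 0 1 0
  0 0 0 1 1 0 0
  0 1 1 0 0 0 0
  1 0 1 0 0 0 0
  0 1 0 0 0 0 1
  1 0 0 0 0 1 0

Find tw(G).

A width-2 tree decomposition is:
Bags: B1 = {b, f, g}  B2 = {a, b, g}  B3 = {a, b, e}  B4 = {b, c, e}  B5 = {b, c, d}
Tree: B1–B2, B2–B3, B3–B4, B4–B5
Each bag holds 3 vertices, so the decomposition has width 2, which upper-bounds the treewidth. Since b–f–g–a–e–c–d–b is a cycle in G, G is not acyclic. Forests are exactly the graphs of treewidth ≤ 1, so tw(G) ≥ 2. Therefore the treewidth is 2.

2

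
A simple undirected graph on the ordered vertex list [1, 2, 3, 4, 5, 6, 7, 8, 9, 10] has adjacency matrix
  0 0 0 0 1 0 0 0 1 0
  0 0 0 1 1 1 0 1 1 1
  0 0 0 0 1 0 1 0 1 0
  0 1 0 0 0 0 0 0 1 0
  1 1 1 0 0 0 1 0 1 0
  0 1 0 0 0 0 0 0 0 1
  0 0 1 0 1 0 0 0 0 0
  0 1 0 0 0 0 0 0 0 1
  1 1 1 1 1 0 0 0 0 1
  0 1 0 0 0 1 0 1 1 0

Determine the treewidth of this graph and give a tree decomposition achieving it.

Each bag holds 3 vertices, so the decomposition has width 2, which upper-bounds the treewidth. Conversely, {1, 5, 9} is a clique of size 3, and the vertices of any clique must share a bag in every tree decomposition; so some bag has ≥ 3 vertices and tw(G) ≥ 2. Combining the bounds, tw(G) = 2.

Treewidth 2.
One optimal decomposition is:
Bags: B1 = {2, 5, 9}  B2 = {1, 5, 9}  B3 = {2, 4, 9}  B4 = {3, 5, 9}  B5 = {2, 9, 10}  B6 = {2, 8, 10}  B7 = {3, 5, 7}  B8 = {2, 6, 10}
Tree: B1–B2, B1–B3, B1–B4, B1–B5, B5–B6, B4–B7, B5–B8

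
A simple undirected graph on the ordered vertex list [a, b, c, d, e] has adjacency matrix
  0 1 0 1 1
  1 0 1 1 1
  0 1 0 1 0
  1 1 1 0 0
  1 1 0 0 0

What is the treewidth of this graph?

2

A width-2 tree decomposition is:
Bags: B1 = {a, b, e}  B2 = {a, b, d}  B3 = {b, c, d}
Tree: B1–B2, B2–B3
Each bag holds 3 vertices, so the decomposition has width 2, which upper-bounds the treewidth. Conversely, {b, c, d} is a clique of size 3, and the vertices of any clique must share a bag in every tree decomposition; so some bag has ≥ 3 vertices and tw(G) ≥ 2. Therefore the treewidth is 2.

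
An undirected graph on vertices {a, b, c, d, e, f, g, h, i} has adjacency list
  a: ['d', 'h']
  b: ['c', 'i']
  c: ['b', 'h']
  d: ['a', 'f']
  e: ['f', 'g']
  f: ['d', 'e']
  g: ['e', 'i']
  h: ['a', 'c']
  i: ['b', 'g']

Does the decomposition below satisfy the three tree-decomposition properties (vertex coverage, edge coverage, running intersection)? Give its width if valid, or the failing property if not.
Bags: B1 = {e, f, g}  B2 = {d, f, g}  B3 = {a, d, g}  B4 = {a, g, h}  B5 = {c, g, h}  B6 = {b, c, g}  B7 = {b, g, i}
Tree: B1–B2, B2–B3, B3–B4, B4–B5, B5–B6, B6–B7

Every vertex of G appears in some bag (union = {a, b, c, d, e, f, g, h, i}); every edge is covered by a bag; and for each vertex v the set of bags containing v is connected in the bag tree. The decomposition is therefore valid. The largest bag has 3 vertices, so the width is 2.

Yes; width 2.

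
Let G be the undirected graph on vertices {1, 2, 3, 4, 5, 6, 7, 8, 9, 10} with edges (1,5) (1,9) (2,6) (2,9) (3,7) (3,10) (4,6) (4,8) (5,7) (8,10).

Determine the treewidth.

2

A width-2 tree decomposition is:
Bags: B1 = {2, 4, 6}  B2 = {2, 4, 8}  B3 = {2, 8, 10}  B4 = {2, 3, 10}  B5 = {2, 3, 7}  B6 = {2, 5, 7}  B7 = {1, 2, 5}  B8 = {1, 2, 9}
Tree: B1–B2, B2–B3, B3–B4, B4–B5, B5–B6, B6–B7, B7–B8
The largest bag has 3 vertices, giving width 2; this decomposition certifies tw(G) ≤ 2. Since 2–6–4–8–10–3–7–5–1–9–2 is a cycle in G, G is not acyclic. Forests are exactly the graphs of treewidth ≤ 1, so tw(G) ≥ 2. The upper and lower bounds meet at 2, so that is the treewidth.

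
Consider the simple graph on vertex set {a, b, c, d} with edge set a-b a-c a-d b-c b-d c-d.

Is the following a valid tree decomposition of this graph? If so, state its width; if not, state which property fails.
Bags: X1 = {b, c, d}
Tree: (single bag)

No — vertex a appears in no bag.

A tree decomposition must satisfy three properties: every vertex lies in some bag; for every edge, both endpoints lie together in some bag; and for every vertex, the bags containing it form a connected subtree. Here vertex a appears in no bag, so the decomposition is invalid.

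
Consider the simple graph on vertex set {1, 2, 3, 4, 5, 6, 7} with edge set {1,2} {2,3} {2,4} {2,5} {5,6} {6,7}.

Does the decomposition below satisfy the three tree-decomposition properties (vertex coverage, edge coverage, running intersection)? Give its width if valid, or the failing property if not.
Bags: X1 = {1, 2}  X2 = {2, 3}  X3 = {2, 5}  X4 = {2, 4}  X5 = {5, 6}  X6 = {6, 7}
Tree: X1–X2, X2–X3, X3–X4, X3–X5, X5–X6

Every vertex of G appears in some bag (union = {1, 2, 3, 4, 5, 6, 7}); every edge is covered by a bag; and for each vertex v the set of bags containing v is connected in the bag tree. The decomposition is therefore valid. The largest bag has 2 vertices, so the width is 1.

Yes; width 1.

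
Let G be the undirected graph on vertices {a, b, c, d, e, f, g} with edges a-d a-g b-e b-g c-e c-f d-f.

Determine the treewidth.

2

A width-2 tree decomposition is:
Bags: B1 = {b, c, e}  B2 = {b, c, f}  B3 = {b, d, f}  B4 = {a, b, d}  B5 = {a, b, g}
Tree: B1–B2, B2–B3, B3–B4, B4–B5
The largest bag has 3 vertices, giving width 2; this decomposition certifies tw(G) ≤ 2. For the lower bound, G contains the cycle b–e–c–f–d–a–g–b, so G is not a forest; only forests have treewidth ≤ 1, hence tw(G) ≥ 2. Combining the bounds, tw(G) = 2.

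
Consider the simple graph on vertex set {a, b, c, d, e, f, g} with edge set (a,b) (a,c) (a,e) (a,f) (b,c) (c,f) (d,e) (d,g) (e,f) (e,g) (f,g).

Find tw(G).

2

A width-2 tree decomposition is:
Bags: B1 = {a, e, f}  B2 = {e, f, g}  B3 = {d, e, g}  B4 = {a, c, f}  B5 = {a, b, c}
Tree: B1–B2, B2–B3, B1–B4, B4–B5
Each bag holds 3 vertices, so the decomposition has width 2, which upper-bounds the treewidth. Conversely, {d, e, g} is a clique of size 3, and the vertices of any clique must share a bag in every tree decomposition; so some bag has ≥ 3 vertices and tw(G) ≥ 2. Therefore the treewidth is 2.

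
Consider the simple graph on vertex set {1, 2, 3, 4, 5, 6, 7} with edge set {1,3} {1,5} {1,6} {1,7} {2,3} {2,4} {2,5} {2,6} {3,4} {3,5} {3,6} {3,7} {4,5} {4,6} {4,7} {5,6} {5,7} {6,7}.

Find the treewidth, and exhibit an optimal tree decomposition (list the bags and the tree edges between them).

Treewidth 4.
One such decomposition:
Bags: B1 = {1, 3, 5, 6, 7}  B2 = {3, 4, 5, 6, 7}  B3 = {2, 3, 4, 5, 6}
Tree: B1–B2, B2–B3

Every bag has size at most 5, so the width is 5 − 1 = 4 and tw(G) ≤ 4. For the lower bound, the 5 vertices {1, 3, 5, 6, 7} are pairwise adjacent, and any tree decomposition puts a clique entirely inside one bag — forcing width ≥ 4. Hence tw(G) = 4 exactly.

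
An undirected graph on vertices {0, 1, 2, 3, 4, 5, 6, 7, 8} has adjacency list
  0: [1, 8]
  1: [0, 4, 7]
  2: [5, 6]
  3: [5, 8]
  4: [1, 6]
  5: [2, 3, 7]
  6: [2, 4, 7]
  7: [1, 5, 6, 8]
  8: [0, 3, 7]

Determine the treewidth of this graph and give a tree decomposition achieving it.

Treewidth 3.
One optimal decomposition is:
Bags: B1 = {0, 3, 5, 8}  B2 = {0, 5, 7, 8}  B3 = {0, 1, 5, 7}  B4 = {1, 2, 5, 7}  B5 = {1, 2, 6, 7}  B6 = {1, 2, 4, 6}
Tree: B1–B2, B2–B3, B3–B4, B4–B5, B5–B6

The largest bag has 4 vertices, giving width 3; this decomposition certifies tw(G) ≤ 3. For the lower bound: the 4 vertex sets {0,3,8}, {5}, {7}, {1,2,4,6} are disjoint, each induces a connected subgraph, and every pair is joined by at least one edge of G. Contracting each set to a single vertex therefore yields K_{4} as a minor, and since treewidth is minor-monotone, tw(G) ≥ tw(K_{4}) = 3. Combining the bounds, tw(G) = 3.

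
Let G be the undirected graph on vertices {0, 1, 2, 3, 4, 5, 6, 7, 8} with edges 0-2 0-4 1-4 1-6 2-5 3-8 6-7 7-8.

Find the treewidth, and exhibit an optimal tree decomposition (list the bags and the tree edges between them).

Each bag holds 2 vertices, so the decomposition has width 1, which upper-bounds the treewidth. Since G has at least one edge (e.g. 5–2), it is not an edgeless graph, so tw(G) ≥ 1. The upper and lower bounds meet at 1, so that is the treewidth.

Treewidth 1.
One optimal decomposition is:
Bags: B1 = {2, 5}  B2 = {0, 2}  B3 = {0, 4}  B4 = {1, 4}  B5 = {1, 6}  B6 = {6, 7}  B7 = {7, 8}  B8 = {3, 8}
Tree: B1–B2, B2–B3, B3–B4, B4–B5, B5–B6, B6–B7, B7–B8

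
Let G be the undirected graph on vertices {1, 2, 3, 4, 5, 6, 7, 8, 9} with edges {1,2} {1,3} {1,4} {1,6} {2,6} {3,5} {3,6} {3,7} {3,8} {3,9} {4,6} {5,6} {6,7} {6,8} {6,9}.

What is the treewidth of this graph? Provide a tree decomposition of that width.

Treewidth 2.
Bags: B1 = {3, 6, 9}  B2 = {1, 3, 6}  B3 = {3, 5, 6}  B4 = {3, 6, 8}  B5 = {3, 6, 7}  B6 = {1, 4, 6}  B7 = {1, 2, 6}
Tree: B1–B2, B2–B3, B1–B4, B2–B5, B2–B6, B2–B7

Every bag has size at most 3, so the width is 3 − 1 = 2 and tw(G) ≤ 2. On the other hand G contains the 3-clique {1, 2, 6}. A clique must lie in a single bag of any decomposition, so no decomposition can have width below 2. Combining the bounds, tw(G) = 2.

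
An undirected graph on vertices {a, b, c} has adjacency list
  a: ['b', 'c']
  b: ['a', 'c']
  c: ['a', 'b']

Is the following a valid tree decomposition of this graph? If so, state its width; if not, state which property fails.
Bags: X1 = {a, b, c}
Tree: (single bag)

Checking the three conditions: (i) the bags cover all of {a, b, c}; (ii) for each edge, some bag contains both endpoints; (iii) the bags containing any fixed vertex form a subtree. All hold, so the decomposition is valid with width 3 − 1 = 2.

Yes; width 2.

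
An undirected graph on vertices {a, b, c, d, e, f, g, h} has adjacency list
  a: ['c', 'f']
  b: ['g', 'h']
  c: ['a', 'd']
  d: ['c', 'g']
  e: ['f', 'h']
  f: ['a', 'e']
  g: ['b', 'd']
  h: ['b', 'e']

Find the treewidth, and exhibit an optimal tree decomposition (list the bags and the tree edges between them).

The largest bag has 3 vertices, giving width 2; this decomposition certifies tw(G) ≤ 2. For the lower bound, G contains the cycle g–b–h–e–f–a–c–d–g, so G is not a forest; only forests have treewidth ≤ 1, hence tw(G) ≥ 2. Combining the bounds, tw(G) = 2.

Treewidth 2.
One optimal decomposition is:
Bags: B1 = {b, g, h}  B2 = {e, g, h}  B3 = {e, f, g}  B4 = {a, f, g}  B5 = {a, c, g}  B6 = {c, d, g}
Tree: B1–B2, B2–B3, B3–B4, B4–B5, B5–B6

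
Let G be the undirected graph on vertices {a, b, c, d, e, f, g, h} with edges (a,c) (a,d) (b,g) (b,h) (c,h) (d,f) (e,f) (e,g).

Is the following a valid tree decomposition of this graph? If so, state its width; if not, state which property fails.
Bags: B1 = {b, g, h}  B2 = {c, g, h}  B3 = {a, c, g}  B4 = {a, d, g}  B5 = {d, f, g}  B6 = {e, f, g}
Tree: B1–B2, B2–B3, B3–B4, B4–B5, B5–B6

Yes; width 2.

Every vertex of G appears in some bag (union = {a, b, c, d, e, f, g, h}); every edge is covered by a bag; and for each vertex v the set of bags containing v is connected in the bag tree. The decomposition is therefore valid. The largest bag has 3 vertices, so the width is 2.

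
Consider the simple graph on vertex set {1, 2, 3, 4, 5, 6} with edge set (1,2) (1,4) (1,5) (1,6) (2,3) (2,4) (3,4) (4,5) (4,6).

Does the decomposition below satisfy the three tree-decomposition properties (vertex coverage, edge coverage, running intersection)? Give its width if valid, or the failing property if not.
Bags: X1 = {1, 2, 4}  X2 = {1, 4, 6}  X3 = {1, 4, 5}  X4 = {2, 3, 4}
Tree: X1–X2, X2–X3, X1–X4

Yes; width 2.

Checking the three conditions: (i) the bags cover all of {1, 2, 3, 4, 5, 6}; (ii) for each edge, some bag contains both endpoints; (iii) the bags containing any fixed vertex form a subtree. All hold, so the decomposition is valid with width 3 − 1 = 2.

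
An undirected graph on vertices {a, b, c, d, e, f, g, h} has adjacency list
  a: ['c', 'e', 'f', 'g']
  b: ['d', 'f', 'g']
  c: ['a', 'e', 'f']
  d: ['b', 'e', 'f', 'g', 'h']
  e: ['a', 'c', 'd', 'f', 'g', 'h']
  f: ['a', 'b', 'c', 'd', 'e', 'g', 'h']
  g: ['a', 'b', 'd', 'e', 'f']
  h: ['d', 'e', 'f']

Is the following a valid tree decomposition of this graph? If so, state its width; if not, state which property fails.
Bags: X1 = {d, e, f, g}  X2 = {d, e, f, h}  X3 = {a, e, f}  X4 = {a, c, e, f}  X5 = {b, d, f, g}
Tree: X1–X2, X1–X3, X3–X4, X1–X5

No — edge (g,a) lies in no bag.

A tree decomposition must satisfy three properties: every vertex lies in some bag; for every edge, both endpoints lie together in some bag; and for every vertex, the bags containing it form a connected subtree. Here edge (g,a) lies in no bag, so the decomposition is invalid.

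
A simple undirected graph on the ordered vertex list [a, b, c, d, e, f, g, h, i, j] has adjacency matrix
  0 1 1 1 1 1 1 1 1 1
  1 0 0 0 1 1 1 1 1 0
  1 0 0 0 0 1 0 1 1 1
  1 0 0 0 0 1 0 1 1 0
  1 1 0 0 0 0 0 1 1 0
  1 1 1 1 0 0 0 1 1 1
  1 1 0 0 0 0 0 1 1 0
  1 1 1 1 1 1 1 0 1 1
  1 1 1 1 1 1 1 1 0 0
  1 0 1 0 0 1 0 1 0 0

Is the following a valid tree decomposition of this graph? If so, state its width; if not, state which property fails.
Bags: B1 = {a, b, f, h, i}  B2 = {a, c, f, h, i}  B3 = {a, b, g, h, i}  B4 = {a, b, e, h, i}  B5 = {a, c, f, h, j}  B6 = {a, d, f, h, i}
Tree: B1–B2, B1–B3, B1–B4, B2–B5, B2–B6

Checking the three conditions: (i) the bags cover all of {a, b, c, d, e, f, g, h, i, j}; (ii) for each edge, some bag contains both endpoints; (iii) the bags containing any fixed vertex form a subtree. All hold, so the decomposition is valid with width 5 − 1 = 4.

Yes; width 4.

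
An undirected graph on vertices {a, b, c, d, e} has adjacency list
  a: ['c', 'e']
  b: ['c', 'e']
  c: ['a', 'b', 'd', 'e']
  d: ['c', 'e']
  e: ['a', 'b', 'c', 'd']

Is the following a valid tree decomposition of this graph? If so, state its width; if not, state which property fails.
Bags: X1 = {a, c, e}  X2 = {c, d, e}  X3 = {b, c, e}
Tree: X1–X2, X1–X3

Yes; width 2.

Vertex coverage: the bags together contain {a, b, c, d, e}, the full vertex set. Edge coverage: each edge of G has both endpoints in at least one bag. Running intersection: for every vertex, the bags containing it form a connected subtree. All three properties hold, so this is a valid tree decomposition of width max|bag| − 1 = 2, and hence tw(G) ≤ 2.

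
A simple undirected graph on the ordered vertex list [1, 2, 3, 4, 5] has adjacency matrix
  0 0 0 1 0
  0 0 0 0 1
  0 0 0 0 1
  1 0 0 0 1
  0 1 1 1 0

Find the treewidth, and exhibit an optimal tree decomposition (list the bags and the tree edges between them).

Treewidth 1.
One optimal decomposition is:
Bags: B1 = {1, 4}  B2 = {4, 5}  B3 = {2, 5}  B4 = {3, 5}
Tree: B1–B2, B2–B3, B3–B4

Each bag holds 2 vertices, so the decomposition has width 1, which upper-bounds the treewidth. Any graph with an edge has treewidth ≥ 1, and G has the edge 1–4. Therefore the treewidth is 1.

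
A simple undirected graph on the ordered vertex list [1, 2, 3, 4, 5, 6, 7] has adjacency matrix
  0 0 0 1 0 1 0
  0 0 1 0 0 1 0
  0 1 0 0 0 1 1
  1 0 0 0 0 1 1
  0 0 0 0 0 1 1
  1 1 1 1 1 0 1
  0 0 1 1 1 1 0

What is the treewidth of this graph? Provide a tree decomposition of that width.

Each bag holds 3 vertices, so the decomposition has width 2, which upper-bounds the treewidth. On the other hand G contains the 3-clique {1, 4, 6}. A clique must lie in a single bag of any decomposition, so no decomposition can have width below 2. Hence tw(G) = 2 exactly.

Treewidth 2.
One such decomposition:
Bags: B1 = {3, 6, 7}  B2 = {4, 6, 7}  B3 = {1, 4, 6}  B4 = {5, 6, 7}  B5 = {2, 3, 6}
Tree: B1–B2, B2–B3, B2–B4, B1–B5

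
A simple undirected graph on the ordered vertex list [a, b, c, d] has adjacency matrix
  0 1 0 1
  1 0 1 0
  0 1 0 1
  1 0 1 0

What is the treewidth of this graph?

2

A width-2 tree decomposition is:
Bags: B1 = {b, c, d}  B2 = {a, b, d}
Tree: B1–B2
Every bag has size at most 3, so the width is 3 − 1 = 2 and tw(G) ≤ 2. For the lower bound, G contains the cycle b–c–d–a–b, so G is not a forest; only forests have treewidth ≤ 1, hence tw(G) ≥ 2. The upper and lower bounds meet at 2, so that is the treewidth.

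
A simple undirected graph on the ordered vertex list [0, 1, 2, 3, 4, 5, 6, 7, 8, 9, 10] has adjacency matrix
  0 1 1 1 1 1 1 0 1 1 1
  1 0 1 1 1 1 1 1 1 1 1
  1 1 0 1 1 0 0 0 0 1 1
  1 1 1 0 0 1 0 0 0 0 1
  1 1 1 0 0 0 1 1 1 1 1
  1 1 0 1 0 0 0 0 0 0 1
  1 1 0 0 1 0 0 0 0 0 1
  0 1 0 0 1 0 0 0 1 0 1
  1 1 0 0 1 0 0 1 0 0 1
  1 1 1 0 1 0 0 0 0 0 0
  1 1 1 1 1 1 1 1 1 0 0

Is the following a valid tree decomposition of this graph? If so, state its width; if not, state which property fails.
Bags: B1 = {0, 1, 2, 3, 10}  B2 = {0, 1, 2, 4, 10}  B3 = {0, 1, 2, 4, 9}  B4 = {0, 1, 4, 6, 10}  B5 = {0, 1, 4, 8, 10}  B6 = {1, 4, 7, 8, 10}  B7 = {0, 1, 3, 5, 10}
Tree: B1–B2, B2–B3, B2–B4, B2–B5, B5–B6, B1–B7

Every vertex of G appears in some bag (union = {0, 1, 2, 3, 4, 5, 6, 7, 8, 9, 10}); every edge is covered by a bag; and for each vertex v the set of bags containing v is connected in the bag tree. The decomposition is therefore valid. The largest bag has 5 vertices, so the width is 4.

Yes; width 4.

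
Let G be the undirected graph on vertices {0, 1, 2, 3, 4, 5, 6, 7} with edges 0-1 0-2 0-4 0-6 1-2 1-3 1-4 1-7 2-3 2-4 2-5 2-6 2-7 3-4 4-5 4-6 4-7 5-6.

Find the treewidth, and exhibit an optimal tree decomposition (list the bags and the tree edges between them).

The largest bag has 4 vertices, giving width 3; this decomposition certifies tw(G) ≤ 3. For the lower bound, the 4 vertices {0, 1, 2, 4} are pairwise adjacent, and any tree decomposition puts a clique entirely inside one bag — forcing width ≥ 3. Hence tw(G) = 3 exactly.

Treewidth 3.
Bags: B1 = {1, 2, 4, 7}  B2 = {0, 1, 2, 4}  B3 = {1, 2, 3, 4}  B4 = {0, 2, 4, 6}  B5 = {2, 4, 5, 6}
Tree: B1–B2, B1–B3, B2–B4, B4–B5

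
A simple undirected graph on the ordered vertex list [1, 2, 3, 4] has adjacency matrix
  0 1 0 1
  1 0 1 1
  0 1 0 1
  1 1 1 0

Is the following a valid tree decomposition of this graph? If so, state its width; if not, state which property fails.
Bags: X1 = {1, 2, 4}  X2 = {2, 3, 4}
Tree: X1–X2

Every vertex of G appears in some bag (union = {1, 2, 3, 4}); every edge is covered by a bag; and for each vertex v the set of bags containing v is connected in the bag tree. The decomposition is therefore valid. The largest bag has 3 vertices, so the width is 2.

Yes; width 2.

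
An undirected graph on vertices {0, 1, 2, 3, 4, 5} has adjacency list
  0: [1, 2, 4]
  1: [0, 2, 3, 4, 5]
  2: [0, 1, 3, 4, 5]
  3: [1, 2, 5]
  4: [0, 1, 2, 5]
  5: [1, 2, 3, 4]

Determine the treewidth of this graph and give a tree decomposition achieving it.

Treewidth 3.
One optimal decomposition is:
Bags: B1 = {1, 2, 4, 5}  B2 = {1, 2, 3, 5}  B3 = {0, 1, 2, 4}
Tree: B1–B2, B1–B3

Every bag has size at most 4, so the width is 4 − 1 = 3 and tw(G) ≤ 3. For the lower bound, the 4 vertices {1, 2, 3, 5} are pairwise adjacent, and any tree decomposition puts a clique entirely inside one bag — forcing width ≥ 3. Combining the bounds, tw(G) = 3.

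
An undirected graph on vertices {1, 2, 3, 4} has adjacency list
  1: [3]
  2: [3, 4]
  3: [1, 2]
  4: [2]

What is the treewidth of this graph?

1

A width-1 tree decomposition is:
Bags: B1 = {2, 4}  B2 = {2, 3}  B3 = {1, 3}
Tree: B1–B2, B2–B3
Every bag has size at most 2, so the width is 2 − 1 = 1 and tw(G) ≤ 1. Any graph with an edge has treewidth ≥ 1, and G has the edge 4–2. Therefore the treewidth is 1.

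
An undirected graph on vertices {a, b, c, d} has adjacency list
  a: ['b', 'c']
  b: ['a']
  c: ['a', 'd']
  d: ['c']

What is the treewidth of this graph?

1

A width-1 tree decomposition is:
Bags: B1 = {c, d}  B2 = {a, c}  B3 = {a, b}
Tree: B1–B2, B2–B3
The largest bag has 2 vertices, giving width 1; this decomposition certifies tw(G) ≤ 1. Since G has at least one edge (e.g. d–c), it is not an edgeless graph, so tw(G) ≥ 1. Therefore the treewidth is 1.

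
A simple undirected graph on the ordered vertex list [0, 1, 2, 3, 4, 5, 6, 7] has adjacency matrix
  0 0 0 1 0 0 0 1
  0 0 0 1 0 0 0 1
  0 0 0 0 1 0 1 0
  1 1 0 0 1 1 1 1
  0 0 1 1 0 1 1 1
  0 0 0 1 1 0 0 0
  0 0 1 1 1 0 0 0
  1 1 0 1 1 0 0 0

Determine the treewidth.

2

A width-2 tree decomposition is:
Bags: B1 = {3, 4, 7}  B2 = {0, 3, 7}  B3 = {3, 4, 6}  B4 = {2, 4, 6}  B5 = {1, 3, 7}  B6 = {3, 4, 5}
Tree: B1–B2, B1–B3, B3–B4, B1–B5, B3–B6
Every bag has size at most 3, so the width is 3 − 1 = 2 and tw(G) ≤ 2. Conversely, {2, 4, 6} is a clique of size 3, and the vertices of any clique must share a bag in every tree decomposition; so some bag has ≥ 3 vertices and tw(G) ≥ 2. Hence tw(G) = 2 exactly.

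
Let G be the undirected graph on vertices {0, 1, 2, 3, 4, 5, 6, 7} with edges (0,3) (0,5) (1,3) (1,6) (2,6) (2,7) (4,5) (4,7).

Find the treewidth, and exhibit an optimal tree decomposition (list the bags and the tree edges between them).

Each bag holds 3 vertices, so the decomposition has width 2, which upper-bounds the treewidth. For the lower bound, G contains the cycle 6–1–3–0–5–4–7–2–6, so G is not a forest; only forests have treewidth ≤ 1, hence tw(G) ≥ 2. The upper and lower bounds meet at 2, so that is the treewidth.

Treewidth 2.
Bags: B1 = {1, 3, 6}  B2 = {0, 3, 6}  B3 = {0, 5, 6}  B4 = {4, 5, 6}  B5 = {4, 6, 7}  B6 = {2, 6, 7}
Tree: B1–B2, B2–B3, B3–B4, B4–B5, B5–B6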